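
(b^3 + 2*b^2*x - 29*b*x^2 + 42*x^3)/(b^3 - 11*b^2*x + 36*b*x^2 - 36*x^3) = (-b - 7*x)/(-b + 6*x)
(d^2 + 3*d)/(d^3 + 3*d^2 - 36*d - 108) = d/(d^2 - 36)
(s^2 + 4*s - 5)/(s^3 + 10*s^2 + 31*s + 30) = (s - 1)/(s^2 + 5*s + 6)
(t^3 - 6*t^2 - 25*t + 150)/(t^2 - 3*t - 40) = (t^2 - 11*t + 30)/(t - 8)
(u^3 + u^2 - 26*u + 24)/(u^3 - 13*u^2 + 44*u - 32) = (u + 6)/(u - 8)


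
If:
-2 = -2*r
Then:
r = 1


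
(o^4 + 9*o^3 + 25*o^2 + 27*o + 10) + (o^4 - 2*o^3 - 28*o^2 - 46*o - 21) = 2*o^4 + 7*o^3 - 3*o^2 - 19*o - 11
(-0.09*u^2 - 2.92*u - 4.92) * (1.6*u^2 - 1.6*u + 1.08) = -0.144*u^4 - 4.528*u^3 - 3.2972*u^2 + 4.7184*u - 5.3136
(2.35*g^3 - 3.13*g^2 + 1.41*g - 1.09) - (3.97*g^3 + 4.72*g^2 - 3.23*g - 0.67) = -1.62*g^3 - 7.85*g^2 + 4.64*g - 0.42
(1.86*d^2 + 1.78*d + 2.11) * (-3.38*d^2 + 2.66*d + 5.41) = -6.2868*d^4 - 1.0688*d^3 + 7.6656*d^2 + 15.2424*d + 11.4151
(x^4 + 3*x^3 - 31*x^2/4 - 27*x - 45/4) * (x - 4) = x^5 - x^4 - 79*x^3/4 + 4*x^2 + 387*x/4 + 45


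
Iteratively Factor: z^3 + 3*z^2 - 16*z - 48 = (z + 4)*(z^2 - z - 12) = (z + 3)*(z + 4)*(z - 4)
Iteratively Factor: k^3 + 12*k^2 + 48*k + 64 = (k + 4)*(k^2 + 8*k + 16) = (k + 4)^2*(k + 4)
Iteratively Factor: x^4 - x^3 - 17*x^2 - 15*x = (x + 3)*(x^3 - 4*x^2 - 5*x) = (x - 5)*(x + 3)*(x^2 + x) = x*(x - 5)*(x + 3)*(x + 1)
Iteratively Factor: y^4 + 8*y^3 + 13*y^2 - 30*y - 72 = (y + 3)*(y^3 + 5*y^2 - 2*y - 24) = (y + 3)*(y + 4)*(y^2 + y - 6) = (y - 2)*(y + 3)*(y + 4)*(y + 3)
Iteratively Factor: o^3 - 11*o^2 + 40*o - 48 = (o - 4)*(o^2 - 7*o + 12) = (o - 4)*(o - 3)*(o - 4)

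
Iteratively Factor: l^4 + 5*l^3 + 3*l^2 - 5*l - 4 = (l + 1)*(l^3 + 4*l^2 - l - 4) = (l + 1)*(l + 4)*(l^2 - 1) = (l - 1)*(l + 1)*(l + 4)*(l + 1)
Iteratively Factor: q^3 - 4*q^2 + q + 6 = (q - 2)*(q^2 - 2*q - 3) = (q - 2)*(q + 1)*(q - 3)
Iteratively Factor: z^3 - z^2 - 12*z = (z)*(z^2 - z - 12) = z*(z - 4)*(z + 3)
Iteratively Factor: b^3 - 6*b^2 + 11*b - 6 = (b - 2)*(b^2 - 4*b + 3) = (b - 3)*(b - 2)*(b - 1)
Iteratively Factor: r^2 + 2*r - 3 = (r - 1)*(r + 3)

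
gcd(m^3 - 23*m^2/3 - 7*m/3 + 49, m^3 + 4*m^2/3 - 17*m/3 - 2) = 1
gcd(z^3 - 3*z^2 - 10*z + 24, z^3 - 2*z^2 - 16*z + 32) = z^2 - 6*z + 8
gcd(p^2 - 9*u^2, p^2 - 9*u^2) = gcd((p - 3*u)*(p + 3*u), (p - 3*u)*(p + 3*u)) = p^2 - 9*u^2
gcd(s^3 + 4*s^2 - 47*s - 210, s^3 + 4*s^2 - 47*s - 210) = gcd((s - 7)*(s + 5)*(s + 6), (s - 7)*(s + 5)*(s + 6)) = s^3 + 4*s^2 - 47*s - 210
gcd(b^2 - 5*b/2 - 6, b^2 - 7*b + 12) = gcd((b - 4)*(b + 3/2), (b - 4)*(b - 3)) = b - 4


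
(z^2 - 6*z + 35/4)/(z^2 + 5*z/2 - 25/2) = (z - 7/2)/(z + 5)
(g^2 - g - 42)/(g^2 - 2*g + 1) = (g^2 - g - 42)/(g^2 - 2*g + 1)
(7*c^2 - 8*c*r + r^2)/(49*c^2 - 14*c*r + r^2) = (-c + r)/(-7*c + r)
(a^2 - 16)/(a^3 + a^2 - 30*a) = (a^2 - 16)/(a*(a^2 + a - 30))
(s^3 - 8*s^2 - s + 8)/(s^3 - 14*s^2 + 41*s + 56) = (s - 1)/(s - 7)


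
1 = 1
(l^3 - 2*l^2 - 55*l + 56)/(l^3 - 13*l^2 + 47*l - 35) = (l^2 - l - 56)/(l^2 - 12*l + 35)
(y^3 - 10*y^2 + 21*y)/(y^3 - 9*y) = (y - 7)/(y + 3)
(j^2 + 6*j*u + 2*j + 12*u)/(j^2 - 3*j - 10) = (j + 6*u)/(j - 5)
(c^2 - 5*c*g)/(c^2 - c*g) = (c - 5*g)/(c - g)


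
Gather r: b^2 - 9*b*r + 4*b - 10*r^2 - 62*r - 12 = b^2 + 4*b - 10*r^2 + r*(-9*b - 62) - 12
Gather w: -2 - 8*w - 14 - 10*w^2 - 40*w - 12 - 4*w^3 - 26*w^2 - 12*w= -4*w^3 - 36*w^2 - 60*w - 28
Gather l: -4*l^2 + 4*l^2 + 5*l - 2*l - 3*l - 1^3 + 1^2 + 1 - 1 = 0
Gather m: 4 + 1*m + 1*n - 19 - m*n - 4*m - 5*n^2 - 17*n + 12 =m*(-n - 3) - 5*n^2 - 16*n - 3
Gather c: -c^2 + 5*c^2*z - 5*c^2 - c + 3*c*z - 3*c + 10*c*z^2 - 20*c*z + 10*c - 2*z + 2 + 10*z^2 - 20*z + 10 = c^2*(5*z - 6) + c*(10*z^2 - 17*z + 6) + 10*z^2 - 22*z + 12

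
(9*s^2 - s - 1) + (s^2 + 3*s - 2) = 10*s^2 + 2*s - 3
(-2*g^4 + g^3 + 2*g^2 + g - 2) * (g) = -2*g^5 + g^4 + 2*g^3 + g^2 - 2*g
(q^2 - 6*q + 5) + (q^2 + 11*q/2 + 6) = 2*q^2 - q/2 + 11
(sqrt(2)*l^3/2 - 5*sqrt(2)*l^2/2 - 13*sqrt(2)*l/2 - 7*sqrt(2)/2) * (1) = sqrt(2)*l^3/2 - 5*sqrt(2)*l^2/2 - 13*sqrt(2)*l/2 - 7*sqrt(2)/2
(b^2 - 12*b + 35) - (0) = b^2 - 12*b + 35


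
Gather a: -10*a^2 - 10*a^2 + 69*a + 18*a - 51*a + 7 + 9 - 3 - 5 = -20*a^2 + 36*a + 8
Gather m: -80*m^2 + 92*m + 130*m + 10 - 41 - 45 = -80*m^2 + 222*m - 76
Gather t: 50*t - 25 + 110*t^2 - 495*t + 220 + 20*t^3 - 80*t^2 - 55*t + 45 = 20*t^3 + 30*t^2 - 500*t + 240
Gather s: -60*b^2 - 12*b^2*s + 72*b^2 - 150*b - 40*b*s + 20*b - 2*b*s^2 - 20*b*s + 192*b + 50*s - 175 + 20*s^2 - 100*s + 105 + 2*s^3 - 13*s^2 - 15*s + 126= 12*b^2 + 62*b + 2*s^3 + s^2*(7 - 2*b) + s*(-12*b^2 - 60*b - 65) + 56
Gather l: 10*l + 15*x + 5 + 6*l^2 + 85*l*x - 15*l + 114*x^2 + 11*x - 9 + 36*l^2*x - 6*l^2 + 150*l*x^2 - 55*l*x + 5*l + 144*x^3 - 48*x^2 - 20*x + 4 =36*l^2*x + l*(150*x^2 + 30*x) + 144*x^3 + 66*x^2 + 6*x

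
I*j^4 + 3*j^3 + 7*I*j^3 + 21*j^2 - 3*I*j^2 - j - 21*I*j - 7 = (j + 7)*(j - I)^2*(I*j + 1)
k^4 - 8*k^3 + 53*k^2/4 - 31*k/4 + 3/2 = (k - 6)*(k - 1)*(k - 1/2)^2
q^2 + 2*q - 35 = (q - 5)*(q + 7)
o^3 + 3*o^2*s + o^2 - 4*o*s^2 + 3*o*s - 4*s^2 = (o + 1)*(o - s)*(o + 4*s)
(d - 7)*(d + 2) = d^2 - 5*d - 14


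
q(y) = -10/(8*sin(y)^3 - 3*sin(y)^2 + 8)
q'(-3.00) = -0.21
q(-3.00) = -1.26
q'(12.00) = 2.46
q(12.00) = -1.69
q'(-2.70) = -1.35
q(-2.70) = -1.46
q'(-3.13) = -0.01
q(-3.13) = -1.25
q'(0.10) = -0.06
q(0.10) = -1.25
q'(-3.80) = -0.55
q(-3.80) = -1.15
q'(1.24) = 0.35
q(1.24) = -0.83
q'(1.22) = 0.37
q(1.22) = -0.83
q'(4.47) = -14.83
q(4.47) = 4.66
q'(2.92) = 0.02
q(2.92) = -1.26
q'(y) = -10*(-24*sin(y)^2*cos(y) + 6*sin(y)*cos(y))/(8*sin(y)^3 - 3*sin(y)^2 + 8)^2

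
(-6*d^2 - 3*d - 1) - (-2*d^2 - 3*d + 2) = -4*d^2 - 3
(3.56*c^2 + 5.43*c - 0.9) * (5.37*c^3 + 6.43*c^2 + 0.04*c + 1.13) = 19.1172*c^5 + 52.0499*c^4 + 30.2243*c^3 - 1.547*c^2 + 6.0999*c - 1.017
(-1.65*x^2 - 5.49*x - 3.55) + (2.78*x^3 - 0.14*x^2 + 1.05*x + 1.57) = 2.78*x^3 - 1.79*x^2 - 4.44*x - 1.98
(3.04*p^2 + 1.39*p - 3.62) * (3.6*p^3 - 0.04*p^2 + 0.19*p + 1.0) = 10.944*p^5 + 4.8824*p^4 - 12.51*p^3 + 3.4489*p^2 + 0.7022*p - 3.62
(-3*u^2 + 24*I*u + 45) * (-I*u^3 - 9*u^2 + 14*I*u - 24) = 3*I*u^5 + 51*u^4 - 303*I*u^3 - 669*u^2 + 54*I*u - 1080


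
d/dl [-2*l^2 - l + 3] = -4*l - 1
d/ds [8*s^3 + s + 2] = 24*s^2 + 1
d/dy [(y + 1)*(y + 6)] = 2*y + 7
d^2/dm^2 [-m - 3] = 0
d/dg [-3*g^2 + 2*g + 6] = 2 - 6*g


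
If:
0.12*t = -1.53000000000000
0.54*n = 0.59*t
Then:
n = -13.93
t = -12.75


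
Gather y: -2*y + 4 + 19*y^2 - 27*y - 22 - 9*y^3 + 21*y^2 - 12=-9*y^3 + 40*y^2 - 29*y - 30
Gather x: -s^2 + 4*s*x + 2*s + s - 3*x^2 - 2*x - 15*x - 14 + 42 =-s^2 + 3*s - 3*x^2 + x*(4*s - 17) + 28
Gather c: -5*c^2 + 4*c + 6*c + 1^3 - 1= -5*c^2 + 10*c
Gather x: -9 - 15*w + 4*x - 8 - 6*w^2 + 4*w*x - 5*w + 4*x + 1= -6*w^2 - 20*w + x*(4*w + 8) - 16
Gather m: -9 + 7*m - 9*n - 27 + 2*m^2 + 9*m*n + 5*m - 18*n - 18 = 2*m^2 + m*(9*n + 12) - 27*n - 54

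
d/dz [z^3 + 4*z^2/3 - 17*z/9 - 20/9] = 3*z^2 + 8*z/3 - 17/9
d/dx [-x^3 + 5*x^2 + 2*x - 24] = -3*x^2 + 10*x + 2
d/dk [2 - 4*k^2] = -8*k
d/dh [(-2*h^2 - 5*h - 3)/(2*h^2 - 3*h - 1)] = 4*(4*h^2 + 4*h - 1)/(4*h^4 - 12*h^3 + 5*h^2 + 6*h + 1)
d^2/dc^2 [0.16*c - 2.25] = 0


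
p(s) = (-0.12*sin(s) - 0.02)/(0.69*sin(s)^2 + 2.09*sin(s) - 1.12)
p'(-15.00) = -0.03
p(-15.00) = -0.03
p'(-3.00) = -0.09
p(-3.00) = 0.00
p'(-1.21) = 0.01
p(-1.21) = -0.04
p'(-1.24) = 0.01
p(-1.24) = -0.04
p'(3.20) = -0.11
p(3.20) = 0.01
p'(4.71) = -0.00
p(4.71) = -0.04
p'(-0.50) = 0.04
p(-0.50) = -0.02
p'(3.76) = -0.03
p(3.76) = -0.02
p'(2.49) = -1.10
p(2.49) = -0.23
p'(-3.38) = -0.53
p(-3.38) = 0.08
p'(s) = (-1.38*sin(s)*cos(s) - 2.09*cos(s))*(-0.12*sin(s) - 0.02)/(0.69*sin(s)^2 + 2.09*sin(s) - 1.12)^2 - 0.12*cos(s)/(0.69*sin(s)^2 + 2.09*sin(s) - 1.12)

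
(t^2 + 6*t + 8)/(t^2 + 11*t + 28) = (t + 2)/(t + 7)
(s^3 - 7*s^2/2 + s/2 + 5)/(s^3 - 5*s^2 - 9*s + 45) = (2*s^3 - 7*s^2 + s + 10)/(2*(s^3 - 5*s^2 - 9*s + 45))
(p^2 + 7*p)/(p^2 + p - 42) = p/(p - 6)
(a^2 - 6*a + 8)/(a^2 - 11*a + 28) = (a - 2)/(a - 7)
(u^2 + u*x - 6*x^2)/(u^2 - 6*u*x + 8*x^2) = (-u - 3*x)/(-u + 4*x)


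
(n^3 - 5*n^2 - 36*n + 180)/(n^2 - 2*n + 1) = (n^3 - 5*n^2 - 36*n + 180)/(n^2 - 2*n + 1)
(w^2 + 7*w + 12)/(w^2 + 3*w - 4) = (w + 3)/(w - 1)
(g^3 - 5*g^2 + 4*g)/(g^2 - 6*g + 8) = g*(g - 1)/(g - 2)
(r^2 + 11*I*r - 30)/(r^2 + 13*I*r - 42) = (r + 5*I)/(r + 7*I)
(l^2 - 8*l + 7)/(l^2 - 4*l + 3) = (l - 7)/(l - 3)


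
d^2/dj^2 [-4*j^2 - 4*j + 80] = -8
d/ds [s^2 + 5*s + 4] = 2*s + 5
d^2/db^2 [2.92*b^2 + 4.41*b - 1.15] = 5.84000000000000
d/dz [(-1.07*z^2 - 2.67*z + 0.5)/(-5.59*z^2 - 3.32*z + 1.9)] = (-11.3729*z^2 + 1.524*z - 3.413)/(31.2481*z^4 + 37.1176*z^3 - 10.2196*z^2 - 12.616*z + 3.61)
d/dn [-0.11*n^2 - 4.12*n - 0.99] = -0.22*n - 4.12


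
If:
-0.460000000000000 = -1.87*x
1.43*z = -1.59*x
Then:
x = 0.25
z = -0.27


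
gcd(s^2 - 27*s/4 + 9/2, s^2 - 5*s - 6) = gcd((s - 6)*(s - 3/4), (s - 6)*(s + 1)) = s - 6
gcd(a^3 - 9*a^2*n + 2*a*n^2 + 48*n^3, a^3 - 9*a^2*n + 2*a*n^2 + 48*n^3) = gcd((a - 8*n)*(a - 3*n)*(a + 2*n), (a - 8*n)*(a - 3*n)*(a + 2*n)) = a^3 - 9*a^2*n + 2*a*n^2 + 48*n^3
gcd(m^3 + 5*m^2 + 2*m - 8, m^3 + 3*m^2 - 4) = m^2 + m - 2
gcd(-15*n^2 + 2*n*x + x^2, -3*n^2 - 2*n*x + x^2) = -3*n + x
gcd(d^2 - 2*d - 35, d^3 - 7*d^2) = d - 7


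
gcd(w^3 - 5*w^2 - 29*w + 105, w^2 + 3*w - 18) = w - 3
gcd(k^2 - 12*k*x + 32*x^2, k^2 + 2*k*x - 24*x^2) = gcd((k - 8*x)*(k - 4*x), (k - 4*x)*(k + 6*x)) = -k + 4*x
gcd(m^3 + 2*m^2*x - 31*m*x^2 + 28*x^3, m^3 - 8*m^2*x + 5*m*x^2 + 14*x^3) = 1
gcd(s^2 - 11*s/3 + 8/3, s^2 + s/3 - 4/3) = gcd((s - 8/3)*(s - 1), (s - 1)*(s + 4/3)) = s - 1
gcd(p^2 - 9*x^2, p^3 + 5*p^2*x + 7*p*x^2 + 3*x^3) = p + 3*x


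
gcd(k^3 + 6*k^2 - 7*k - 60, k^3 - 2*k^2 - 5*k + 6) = k - 3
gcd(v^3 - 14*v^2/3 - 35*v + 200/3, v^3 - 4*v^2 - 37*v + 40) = v^2 - 3*v - 40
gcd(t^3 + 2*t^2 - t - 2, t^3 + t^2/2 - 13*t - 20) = t + 2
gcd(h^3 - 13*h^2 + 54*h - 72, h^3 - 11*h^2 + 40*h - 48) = h^2 - 7*h + 12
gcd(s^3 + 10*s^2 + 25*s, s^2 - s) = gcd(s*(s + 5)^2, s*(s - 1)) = s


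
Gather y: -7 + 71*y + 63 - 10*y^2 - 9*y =-10*y^2 + 62*y + 56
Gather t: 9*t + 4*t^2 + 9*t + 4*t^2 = 8*t^2 + 18*t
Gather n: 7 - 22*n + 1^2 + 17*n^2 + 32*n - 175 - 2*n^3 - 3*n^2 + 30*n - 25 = -2*n^3 + 14*n^2 + 40*n - 192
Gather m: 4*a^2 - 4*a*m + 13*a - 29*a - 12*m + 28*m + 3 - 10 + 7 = 4*a^2 - 16*a + m*(16 - 4*a)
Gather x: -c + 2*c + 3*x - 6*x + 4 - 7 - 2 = c - 3*x - 5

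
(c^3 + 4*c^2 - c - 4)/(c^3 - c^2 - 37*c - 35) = (c^2 + 3*c - 4)/(c^2 - 2*c - 35)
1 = 1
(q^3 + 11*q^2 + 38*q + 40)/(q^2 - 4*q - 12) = (q^2 + 9*q + 20)/(q - 6)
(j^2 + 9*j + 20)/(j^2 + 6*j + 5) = (j + 4)/(j + 1)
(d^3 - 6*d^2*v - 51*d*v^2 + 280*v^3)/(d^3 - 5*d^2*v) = 1 - v/d - 56*v^2/d^2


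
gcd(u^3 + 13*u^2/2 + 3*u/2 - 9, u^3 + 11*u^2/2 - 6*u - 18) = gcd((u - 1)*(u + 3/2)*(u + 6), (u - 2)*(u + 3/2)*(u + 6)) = u^2 + 15*u/2 + 9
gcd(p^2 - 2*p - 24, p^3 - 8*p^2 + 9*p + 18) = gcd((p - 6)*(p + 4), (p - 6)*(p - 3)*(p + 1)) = p - 6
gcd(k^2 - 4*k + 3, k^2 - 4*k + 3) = k^2 - 4*k + 3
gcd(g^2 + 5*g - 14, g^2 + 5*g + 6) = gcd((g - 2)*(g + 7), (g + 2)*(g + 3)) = 1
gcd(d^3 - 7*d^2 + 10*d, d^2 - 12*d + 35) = d - 5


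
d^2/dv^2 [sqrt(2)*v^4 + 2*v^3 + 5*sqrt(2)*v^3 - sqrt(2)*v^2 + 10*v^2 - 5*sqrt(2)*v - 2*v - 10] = 12*sqrt(2)*v^2 + 12*v + 30*sqrt(2)*v - 2*sqrt(2) + 20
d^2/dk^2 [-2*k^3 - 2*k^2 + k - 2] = -12*k - 4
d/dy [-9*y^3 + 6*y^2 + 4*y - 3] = -27*y^2 + 12*y + 4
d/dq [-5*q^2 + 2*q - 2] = 2 - 10*q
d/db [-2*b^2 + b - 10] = 1 - 4*b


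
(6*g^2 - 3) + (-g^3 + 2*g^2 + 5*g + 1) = -g^3 + 8*g^2 + 5*g - 2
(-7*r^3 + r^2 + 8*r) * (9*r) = -63*r^4 + 9*r^3 + 72*r^2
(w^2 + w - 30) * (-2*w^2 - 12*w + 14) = -2*w^4 - 14*w^3 + 62*w^2 + 374*w - 420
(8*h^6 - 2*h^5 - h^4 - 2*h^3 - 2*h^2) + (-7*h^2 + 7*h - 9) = 8*h^6 - 2*h^5 - h^4 - 2*h^3 - 9*h^2 + 7*h - 9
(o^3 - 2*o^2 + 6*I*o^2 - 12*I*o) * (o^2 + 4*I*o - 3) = o^5 - 2*o^4 + 10*I*o^4 - 27*o^3 - 20*I*o^3 + 54*o^2 - 18*I*o^2 + 36*I*o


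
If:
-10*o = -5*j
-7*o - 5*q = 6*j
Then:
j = -10*q/19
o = -5*q/19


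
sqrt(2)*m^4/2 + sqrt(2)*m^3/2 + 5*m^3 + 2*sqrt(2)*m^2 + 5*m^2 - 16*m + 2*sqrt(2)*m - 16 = (m - sqrt(2))*(m + 2*sqrt(2))*(m + 4*sqrt(2))*(sqrt(2)*m/2 + sqrt(2)/2)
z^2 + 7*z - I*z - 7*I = (z + 7)*(z - I)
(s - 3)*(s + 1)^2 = s^3 - s^2 - 5*s - 3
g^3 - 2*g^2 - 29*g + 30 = (g - 6)*(g - 1)*(g + 5)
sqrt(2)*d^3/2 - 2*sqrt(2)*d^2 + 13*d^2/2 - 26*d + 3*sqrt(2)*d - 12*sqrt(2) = (d - 4)*(d + 6*sqrt(2))*(sqrt(2)*d/2 + 1/2)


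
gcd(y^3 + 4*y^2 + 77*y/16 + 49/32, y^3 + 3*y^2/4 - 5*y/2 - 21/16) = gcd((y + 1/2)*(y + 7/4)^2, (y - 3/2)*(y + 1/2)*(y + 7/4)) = y^2 + 9*y/4 + 7/8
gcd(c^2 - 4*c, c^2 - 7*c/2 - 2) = c - 4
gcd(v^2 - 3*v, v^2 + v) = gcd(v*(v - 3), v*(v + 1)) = v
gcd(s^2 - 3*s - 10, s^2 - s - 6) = s + 2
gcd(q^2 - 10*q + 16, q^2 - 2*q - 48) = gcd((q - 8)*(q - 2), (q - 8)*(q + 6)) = q - 8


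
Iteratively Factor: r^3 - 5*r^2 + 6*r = (r)*(r^2 - 5*r + 6) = r*(r - 2)*(r - 3)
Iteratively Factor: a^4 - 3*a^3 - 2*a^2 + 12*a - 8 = (a - 2)*(a^3 - a^2 - 4*a + 4) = (a - 2)*(a + 2)*(a^2 - 3*a + 2) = (a - 2)*(a - 1)*(a + 2)*(a - 2)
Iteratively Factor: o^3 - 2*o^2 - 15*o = (o - 5)*(o^2 + 3*o) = (o - 5)*(o + 3)*(o)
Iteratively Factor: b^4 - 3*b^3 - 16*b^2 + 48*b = (b - 3)*(b^3 - 16*b) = b*(b - 3)*(b^2 - 16) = b*(b - 3)*(b + 4)*(b - 4)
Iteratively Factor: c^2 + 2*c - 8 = (c - 2)*(c + 4)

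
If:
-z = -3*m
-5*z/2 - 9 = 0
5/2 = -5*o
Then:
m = -6/5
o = -1/2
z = -18/5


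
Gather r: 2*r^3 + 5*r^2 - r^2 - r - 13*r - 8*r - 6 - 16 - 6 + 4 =2*r^3 + 4*r^2 - 22*r - 24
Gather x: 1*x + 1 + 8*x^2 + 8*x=8*x^2 + 9*x + 1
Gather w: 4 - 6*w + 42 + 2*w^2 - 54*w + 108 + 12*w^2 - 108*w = 14*w^2 - 168*w + 154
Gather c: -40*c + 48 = 48 - 40*c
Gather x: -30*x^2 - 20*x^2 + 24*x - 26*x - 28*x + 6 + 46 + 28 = -50*x^2 - 30*x + 80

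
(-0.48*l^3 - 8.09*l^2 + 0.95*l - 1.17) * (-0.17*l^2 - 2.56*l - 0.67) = 0.0816*l^5 + 2.6041*l^4 + 20.8705*l^3 + 3.1872*l^2 + 2.3587*l + 0.7839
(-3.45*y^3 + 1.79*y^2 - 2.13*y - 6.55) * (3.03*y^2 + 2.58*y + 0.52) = -10.4535*y^5 - 3.4773*y^4 - 3.6297*y^3 - 24.4111*y^2 - 18.0066*y - 3.406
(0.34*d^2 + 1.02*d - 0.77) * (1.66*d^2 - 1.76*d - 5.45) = 0.5644*d^4 + 1.0948*d^3 - 4.9264*d^2 - 4.2038*d + 4.1965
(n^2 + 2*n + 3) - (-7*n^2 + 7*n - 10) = 8*n^2 - 5*n + 13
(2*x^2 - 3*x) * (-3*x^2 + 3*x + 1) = -6*x^4 + 15*x^3 - 7*x^2 - 3*x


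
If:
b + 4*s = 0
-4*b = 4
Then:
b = -1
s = 1/4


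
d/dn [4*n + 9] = 4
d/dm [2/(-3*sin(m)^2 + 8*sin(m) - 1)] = 4*(3*sin(m) - 4)*cos(m)/(3*sin(m)^2 - 8*sin(m) + 1)^2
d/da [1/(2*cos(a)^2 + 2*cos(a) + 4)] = (2*cos(a) + 1)*sin(a)/(2*(cos(a)^2 + cos(a) + 2)^2)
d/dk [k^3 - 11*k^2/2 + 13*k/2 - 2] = 3*k^2 - 11*k + 13/2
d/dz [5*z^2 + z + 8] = 10*z + 1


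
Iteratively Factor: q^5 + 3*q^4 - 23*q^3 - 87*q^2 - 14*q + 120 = (q - 1)*(q^4 + 4*q^3 - 19*q^2 - 106*q - 120) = (q - 5)*(q - 1)*(q^3 + 9*q^2 + 26*q + 24) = (q - 5)*(q - 1)*(q + 4)*(q^2 + 5*q + 6) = (q - 5)*(q - 1)*(q + 3)*(q + 4)*(q + 2)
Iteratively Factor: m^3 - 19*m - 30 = (m + 3)*(m^2 - 3*m - 10) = (m + 2)*(m + 3)*(m - 5)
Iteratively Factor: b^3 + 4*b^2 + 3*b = (b + 1)*(b^2 + 3*b) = (b + 1)*(b + 3)*(b)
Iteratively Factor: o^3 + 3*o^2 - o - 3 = (o - 1)*(o^2 + 4*o + 3) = (o - 1)*(o + 3)*(o + 1)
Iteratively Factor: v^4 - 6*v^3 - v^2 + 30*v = (v - 5)*(v^3 - v^2 - 6*v) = (v - 5)*(v + 2)*(v^2 - 3*v) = v*(v - 5)*(v + 2)*(v - 3)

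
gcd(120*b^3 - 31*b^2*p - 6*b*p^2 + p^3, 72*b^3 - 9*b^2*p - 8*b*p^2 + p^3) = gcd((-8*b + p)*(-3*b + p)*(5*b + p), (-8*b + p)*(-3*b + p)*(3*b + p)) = 24*b^2 - 11*b*p + p^2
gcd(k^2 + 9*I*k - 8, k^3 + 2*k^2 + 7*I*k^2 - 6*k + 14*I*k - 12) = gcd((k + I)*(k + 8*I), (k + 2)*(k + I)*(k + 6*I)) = k + I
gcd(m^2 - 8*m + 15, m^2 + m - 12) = m - 3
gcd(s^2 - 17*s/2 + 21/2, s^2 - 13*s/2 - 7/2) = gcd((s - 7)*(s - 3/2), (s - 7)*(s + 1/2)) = s - 7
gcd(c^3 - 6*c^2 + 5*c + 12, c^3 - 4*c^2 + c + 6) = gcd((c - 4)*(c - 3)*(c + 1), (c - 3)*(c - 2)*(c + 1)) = c^2 - 2*c - 3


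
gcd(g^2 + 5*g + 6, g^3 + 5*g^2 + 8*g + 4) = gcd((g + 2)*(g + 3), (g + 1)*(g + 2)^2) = g + 2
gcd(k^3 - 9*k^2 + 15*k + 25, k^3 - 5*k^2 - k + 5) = k^2 - 4*k - 5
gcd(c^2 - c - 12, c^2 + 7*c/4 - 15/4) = c + 3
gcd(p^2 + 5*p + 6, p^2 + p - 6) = p + 3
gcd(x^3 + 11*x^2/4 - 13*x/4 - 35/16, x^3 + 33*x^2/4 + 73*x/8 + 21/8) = x + 1/2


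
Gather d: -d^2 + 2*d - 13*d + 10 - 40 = -d^2 - 11*d - 30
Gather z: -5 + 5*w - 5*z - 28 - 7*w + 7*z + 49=-2*w + 2*z + 16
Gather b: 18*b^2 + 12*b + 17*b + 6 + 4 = 18*b^2 + 29*b + 10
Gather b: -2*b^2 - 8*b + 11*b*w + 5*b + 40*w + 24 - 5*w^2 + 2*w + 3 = -2*b^2 + b*(11*w - 3) - 5*w^2 + 42*w + 27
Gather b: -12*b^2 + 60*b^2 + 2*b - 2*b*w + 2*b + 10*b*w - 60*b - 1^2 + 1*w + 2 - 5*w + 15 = 48*b^2 + b*(8*w - 56) - 4*w + 16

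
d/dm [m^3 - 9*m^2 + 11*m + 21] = 3*m^2 - 18*m + 11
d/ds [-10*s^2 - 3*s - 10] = -20*s - 3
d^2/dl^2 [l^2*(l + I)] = 6*l + 2*I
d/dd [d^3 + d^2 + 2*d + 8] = 3*d^2 + 2*d + 2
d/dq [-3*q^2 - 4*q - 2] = -6*q - 4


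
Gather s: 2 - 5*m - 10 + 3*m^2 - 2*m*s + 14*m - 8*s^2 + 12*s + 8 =3*m^2 + 9*m - 8*s^2 + s*(12 - 2*m)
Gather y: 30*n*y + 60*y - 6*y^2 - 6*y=-6*y^2 + y*(30*n + 54)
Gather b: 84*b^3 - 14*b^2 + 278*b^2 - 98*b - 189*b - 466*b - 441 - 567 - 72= 84*b^3 + 264*b^2 - 753*b - 1080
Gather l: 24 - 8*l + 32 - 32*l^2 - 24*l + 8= -32*l^2 - 32*l + 64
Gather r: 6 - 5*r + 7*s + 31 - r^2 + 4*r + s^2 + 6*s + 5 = -r^2 - r + s^2 + 13*s + 42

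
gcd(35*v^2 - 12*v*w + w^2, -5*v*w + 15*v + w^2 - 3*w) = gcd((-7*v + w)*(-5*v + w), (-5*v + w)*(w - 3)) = 5*v - w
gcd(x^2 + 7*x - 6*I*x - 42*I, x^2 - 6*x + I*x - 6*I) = 1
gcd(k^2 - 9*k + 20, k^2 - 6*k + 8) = k - 4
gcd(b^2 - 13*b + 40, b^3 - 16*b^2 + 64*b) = b - 8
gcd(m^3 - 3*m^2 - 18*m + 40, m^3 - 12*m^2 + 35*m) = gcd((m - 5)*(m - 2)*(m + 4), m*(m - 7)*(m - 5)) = m - 5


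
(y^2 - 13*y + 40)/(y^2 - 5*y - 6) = (-y^2 + 13*y - 40)/(-y^2 + 5*y + 6)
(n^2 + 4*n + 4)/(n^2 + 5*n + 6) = (n + 2)/(n + 3)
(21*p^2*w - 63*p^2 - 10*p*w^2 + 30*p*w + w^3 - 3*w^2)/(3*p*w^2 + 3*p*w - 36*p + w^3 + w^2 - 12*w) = (21*p^2 - 10*p*w + w^2)/(3*p*w + 12*p + w^2 + 4*w)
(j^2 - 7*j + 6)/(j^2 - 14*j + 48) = (j - 1)/(j - 8)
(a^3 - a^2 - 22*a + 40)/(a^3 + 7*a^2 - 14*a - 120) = (a - 2)/(a + 6)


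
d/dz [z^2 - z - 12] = 2*z - 1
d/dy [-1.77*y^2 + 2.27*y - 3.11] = 2.27 - 3.54*y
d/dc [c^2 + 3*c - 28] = 2*c + 3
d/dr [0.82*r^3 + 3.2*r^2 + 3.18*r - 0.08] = 2.46*r^2 + 6.4*r + 3.18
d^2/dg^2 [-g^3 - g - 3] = -6*g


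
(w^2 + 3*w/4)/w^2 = (w + 3/4)/w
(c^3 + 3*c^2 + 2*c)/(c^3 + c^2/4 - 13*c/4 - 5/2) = 4*c*(c + 2)/(4*c^2 - 3*c - 10)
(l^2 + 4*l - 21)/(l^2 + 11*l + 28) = (l - 3)/(l + 4)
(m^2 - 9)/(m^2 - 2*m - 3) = (m + 3)/(m + 1)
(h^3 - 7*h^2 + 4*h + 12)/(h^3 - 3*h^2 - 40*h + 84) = (h^2 - 5*h - 6)/(h^2 - h - 42)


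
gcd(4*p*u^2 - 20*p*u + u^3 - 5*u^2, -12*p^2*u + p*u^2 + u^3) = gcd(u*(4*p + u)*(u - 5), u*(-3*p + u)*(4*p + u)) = 4*p*u + u^2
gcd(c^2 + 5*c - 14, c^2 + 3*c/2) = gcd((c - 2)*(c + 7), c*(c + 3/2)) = 1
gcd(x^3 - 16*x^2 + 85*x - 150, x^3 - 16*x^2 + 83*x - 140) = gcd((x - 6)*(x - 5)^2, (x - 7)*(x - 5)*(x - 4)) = x - 5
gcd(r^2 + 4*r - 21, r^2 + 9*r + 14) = r + 7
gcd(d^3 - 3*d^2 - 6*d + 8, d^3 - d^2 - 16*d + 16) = d^2 - 5*d + 4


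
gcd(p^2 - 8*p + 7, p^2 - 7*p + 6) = p - 1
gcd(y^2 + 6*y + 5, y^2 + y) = y + 1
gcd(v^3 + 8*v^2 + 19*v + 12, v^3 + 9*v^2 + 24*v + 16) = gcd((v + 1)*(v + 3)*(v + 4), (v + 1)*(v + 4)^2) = v^2 + 5*v + 4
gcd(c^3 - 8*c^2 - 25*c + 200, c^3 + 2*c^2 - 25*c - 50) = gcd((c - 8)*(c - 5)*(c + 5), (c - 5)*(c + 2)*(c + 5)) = c^2 - 25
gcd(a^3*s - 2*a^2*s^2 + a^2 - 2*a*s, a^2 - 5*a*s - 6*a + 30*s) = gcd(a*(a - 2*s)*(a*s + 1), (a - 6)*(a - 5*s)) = 1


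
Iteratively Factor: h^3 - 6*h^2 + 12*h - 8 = (h - 2)*(h^2 - 4*h + 4) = (h - 2)^2*(h - 2)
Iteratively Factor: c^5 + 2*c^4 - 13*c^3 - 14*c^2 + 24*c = (c - 3)*(c^4 + 5*c^3 + 2*c^2 - 8*c) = c*(c - 3)*(c^3 + 5*c^2 + 2*c - 8) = c*(c - 3)*(c + 2)*(c^2 + 3*c - 4) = c*(c - 3)*(c + 2)*(c + 4)*(c - 1)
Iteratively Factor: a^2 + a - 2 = (a - 1)*(a + 2)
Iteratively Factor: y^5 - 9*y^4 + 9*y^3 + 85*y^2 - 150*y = (y - 5)*(y^4 - 4*y^3 - 11*y^2 + 30*y) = (y - 5)^2*(y^3 + y^2 - 6*y) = y*(y - 5)^2*(y^2 + y - 6) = y*(y - 5)^2*(y - 2)*(y + 3)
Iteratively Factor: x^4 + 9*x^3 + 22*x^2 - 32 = (x - 1)*(x^3 + 10*x^2 + 32*x + 32) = (x - 1)*(x + 4)*(x^2 + 6*x + 8) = (x - 1)*(x + 4)^2*(x + 2)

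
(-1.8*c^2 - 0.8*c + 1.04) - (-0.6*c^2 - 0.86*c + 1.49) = -1.2*c^2 + 0.0599999999999999*c - 0.45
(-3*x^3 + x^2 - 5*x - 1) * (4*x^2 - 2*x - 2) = -12*x^5 + 10*x^4 - 16*x^3 + 4*x^2 + 12*x + 2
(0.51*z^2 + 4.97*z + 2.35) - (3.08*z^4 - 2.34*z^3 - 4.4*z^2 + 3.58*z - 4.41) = -3.08*z^4 + 2.34*z^3 + 4.91*z^2 + 1.39*z + 6.76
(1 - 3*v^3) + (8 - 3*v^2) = -3*v^3 - 3*v^2 + 9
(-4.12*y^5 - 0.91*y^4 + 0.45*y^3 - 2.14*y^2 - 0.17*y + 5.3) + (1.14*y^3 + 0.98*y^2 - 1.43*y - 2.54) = -4.12*y^5 - 0.91*y^4 + 1.59*y^3 - 1.16*y^2 - 1.6*y + 2.76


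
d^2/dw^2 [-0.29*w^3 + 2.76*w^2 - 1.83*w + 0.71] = 5.52 - 1.74*w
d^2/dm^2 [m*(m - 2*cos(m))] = 2*m*cos(m) + 4*sin(m) + 2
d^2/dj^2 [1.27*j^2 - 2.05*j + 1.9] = 2.54000000000000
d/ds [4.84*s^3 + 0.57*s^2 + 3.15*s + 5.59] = 14.52*s^2 + 1.14*s + 3.15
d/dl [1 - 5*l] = -5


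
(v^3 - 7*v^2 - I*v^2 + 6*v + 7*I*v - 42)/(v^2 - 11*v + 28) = (v^2 - I*v + 6)/(v - 4)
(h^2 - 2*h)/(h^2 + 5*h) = (h - 2)/(h + 5)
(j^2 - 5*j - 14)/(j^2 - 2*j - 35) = (j + 2)/(j + 5)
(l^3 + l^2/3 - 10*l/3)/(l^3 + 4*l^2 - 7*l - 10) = l*(3*l^2 + l - 10)/(3*(l^3 + 4*l^2 - 7*l - 10))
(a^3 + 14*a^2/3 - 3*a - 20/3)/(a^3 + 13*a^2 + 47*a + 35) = (a - 4/3)/(a + 7)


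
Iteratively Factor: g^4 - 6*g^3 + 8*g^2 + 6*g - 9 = (g + 1)*(g^3 - 7*g^2 + 15*g - 9) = (g - 1)*(g + 1)*(g^2 - 6*g + 9) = (g - 3)*(g - 1)*(g + 1)*(g - 3)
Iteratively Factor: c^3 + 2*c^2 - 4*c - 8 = (c + 2)*(c^2 - 4) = (c - 2)*(c + 2)*(c + 2)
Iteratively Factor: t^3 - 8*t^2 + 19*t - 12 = (t - 1)*(t^2 - 7*t + 12) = (t - 4)*(t - 1)*(t - 3)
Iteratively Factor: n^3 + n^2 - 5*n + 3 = (n + 3)*(n^2 - 2*n + 1) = (n - 1)*(n + 3)*(n - 1)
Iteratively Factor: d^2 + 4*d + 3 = (d + 1)*(d + 3)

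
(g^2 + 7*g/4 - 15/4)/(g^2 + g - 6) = (g - 5/4)/(g - 2)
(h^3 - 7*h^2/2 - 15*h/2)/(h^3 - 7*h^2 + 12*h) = (2*h^2 - 7*h - 15)/(2*(h^2 - 7*h + 12))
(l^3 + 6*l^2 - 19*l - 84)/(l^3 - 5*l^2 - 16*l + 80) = (l^2 + 10*l + 21)/(l^2 - l - 20)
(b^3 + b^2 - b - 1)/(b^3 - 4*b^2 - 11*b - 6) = (b - 1)/(b - 6)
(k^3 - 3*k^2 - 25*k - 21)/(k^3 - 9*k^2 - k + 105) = (k + 1)/(k - 5)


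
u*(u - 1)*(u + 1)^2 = u^4 + u^3 - u^2 - u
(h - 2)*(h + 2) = h^2 - 4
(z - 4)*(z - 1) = z^2 - 5*z + 4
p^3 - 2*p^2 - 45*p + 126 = (p - 6)*(p - 3)*(p + 7)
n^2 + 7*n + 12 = (n + 3)*(n + 4)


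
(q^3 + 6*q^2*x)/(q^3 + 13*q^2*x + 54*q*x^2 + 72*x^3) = q^2/(q^2 + 7*q*x + 12*x^2)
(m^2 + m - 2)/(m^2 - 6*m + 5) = (m + 2)/(m - 5)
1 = 1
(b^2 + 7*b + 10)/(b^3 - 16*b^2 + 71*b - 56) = (b^2 + 7*b + 10)/(b^3 - 16*b^2 + 71*b - 56)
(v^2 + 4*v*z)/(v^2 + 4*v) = (v + 4*z)/(v + 4)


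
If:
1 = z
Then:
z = 1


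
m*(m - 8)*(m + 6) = m^3 - 2*m^2 - 48*m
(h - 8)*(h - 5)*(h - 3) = h^3 - 16*h^2 + 79*h - 120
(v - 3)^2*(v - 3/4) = v^3 - 27*v^2/4 + 27*v/2 - 27/4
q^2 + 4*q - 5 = (q - 1)*(q + 5)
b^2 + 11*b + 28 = (b + 4)*(b + 7)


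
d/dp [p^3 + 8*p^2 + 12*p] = 3*p^2 + 16*p + 12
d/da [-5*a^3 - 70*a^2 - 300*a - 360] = -15*a^2 - 140*a - 300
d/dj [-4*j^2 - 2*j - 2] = -8*j - 2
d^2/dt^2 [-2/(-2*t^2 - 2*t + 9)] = 8*(-2*t^2 - 2*t + 2*(2*t + 1)^2 + 9)/(2*t^2 + 2*t - 9)^3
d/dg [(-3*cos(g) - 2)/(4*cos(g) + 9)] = 19*sin(g)/(4*cos(g) + 9)^2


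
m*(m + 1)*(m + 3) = m^3 + 4*m^2 + 3*m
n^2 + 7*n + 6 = (n + 1)*(n + 6)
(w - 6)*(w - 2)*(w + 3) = w^3 - 5*w^2 - 12*w + 36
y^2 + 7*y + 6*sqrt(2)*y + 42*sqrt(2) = (y + 7)*(y + 6*sqrt(2))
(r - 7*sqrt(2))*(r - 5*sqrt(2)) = r^2 - 12*sqrt(2)*r + 70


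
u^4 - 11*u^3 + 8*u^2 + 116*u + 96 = (u - 8)*(u - 6)*(u + 1)*(u + 2)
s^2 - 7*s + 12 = (s - 4)*(s - 3)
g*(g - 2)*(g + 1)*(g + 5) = g^4 + 4*g^3 - 7*g^2 - 10*g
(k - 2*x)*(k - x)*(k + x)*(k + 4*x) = k^4 + 2*k^3*x - 9*k^2*x^2 - 2*k*x^3 + 8*x^4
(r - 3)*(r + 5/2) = r^2 - r/2 - 15/2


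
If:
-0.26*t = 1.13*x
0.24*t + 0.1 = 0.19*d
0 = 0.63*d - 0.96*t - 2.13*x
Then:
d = -0.76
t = -1.02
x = 0.23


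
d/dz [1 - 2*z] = -2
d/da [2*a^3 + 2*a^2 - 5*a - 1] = 6*a^2 + 4*a - 5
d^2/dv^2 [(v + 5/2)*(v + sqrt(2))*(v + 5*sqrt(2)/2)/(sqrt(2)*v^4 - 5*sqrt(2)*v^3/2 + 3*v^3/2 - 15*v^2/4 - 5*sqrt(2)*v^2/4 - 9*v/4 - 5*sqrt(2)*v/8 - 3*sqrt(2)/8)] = 4*(256*v^9 + 1920*v^8 + 2688*sqrt(2)*v^8 + 7872*v^7 + 9600*sqrt(2)*v^7 - 29536*sqrt(2)*v^6 + 36480*v^6 - 156336*v^5 + 61440*sqrt(2)*v^5 - 100680*sqrt(2)*v^4 + 163800*v^4 + 22596*v^3 + 109160*sqrt(2)*v^3 + 54774*sqrt(2)*v^2 + 84360*v^2 + 27858*v + 21600*sqrt(2)*v + 1311*sqrt(2) + 5750)/(512*sqrt(2)*v^12 - 3840*sqrt(2)*v^11 + 2304*v^11 - 17280*v^10 + 9408*sqrt(2)*v^10 - 12320*sqrt(2)*v^9 + 34848*v^9 + 720*v^8 + 19680*sqrt(2)*v^8 - 20376*v^7 + 1920*sqrt(2)*v^7 - 39340*sqrt(2)*v^6 - 26100*v^6 - 48816*v^5 - 32070*sqrt(2)*v^5 - 33030*v^4 - 18300*sqrt(2)*v^4 - 8855*sqrt(2)*v^3 - 9882*v^3 - 1953*sqrt(2)*v^2 - 2430*v^2 - 486*v - 135*sqrt(2)*v - 27*sqrt(2))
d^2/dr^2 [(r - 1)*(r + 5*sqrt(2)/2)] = 2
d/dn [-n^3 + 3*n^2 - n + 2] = -3*n^2 + 6*n - 1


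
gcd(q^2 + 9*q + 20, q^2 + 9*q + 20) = q^2 + 9*q + 20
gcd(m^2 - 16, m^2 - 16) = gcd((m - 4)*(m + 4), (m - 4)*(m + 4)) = m^2 - 16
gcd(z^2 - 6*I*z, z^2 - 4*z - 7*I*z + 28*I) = 1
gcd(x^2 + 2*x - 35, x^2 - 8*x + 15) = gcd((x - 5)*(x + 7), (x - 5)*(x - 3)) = x - 5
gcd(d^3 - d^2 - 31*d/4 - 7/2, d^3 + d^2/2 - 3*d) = d + 2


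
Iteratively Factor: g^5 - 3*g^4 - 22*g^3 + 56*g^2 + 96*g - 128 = (g - 4)*(g^4 + g^3 - 18*g^2 - 16*g + 32) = (g - 4)*(g + 2)*(g^3 - g^2 - 16*g + 16) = (g - 4)*(g - 1)*(g + 2)*(g^2 - 16) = (g - 4)^2*(g - 1)*(g + 2)*(g + 4)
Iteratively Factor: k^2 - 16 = (k - 4)*(k + 4)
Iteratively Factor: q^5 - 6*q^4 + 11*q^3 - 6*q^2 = (q)*(q^4 - 6*q^3 + 11*q^2 - 6*q) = q*(q - 3)*(q^3 - 3*q^2 + 2*q) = q*(q - 3)*(q - 2)*(q^2 - q) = q^2*(q - 3)*(q - 2)*(q - 1)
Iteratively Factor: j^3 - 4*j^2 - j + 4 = (j - 1)*(j^2 - 3*j - 4) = (j - 4)*(j - 1)*(j + 1)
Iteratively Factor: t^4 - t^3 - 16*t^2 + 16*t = (t)*(t^3 - t^2 - 16*t + 16) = t*(t + 4)*(t^2 - 5*t + 4) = t*(t - 1)*(t + 4)*(t - 4)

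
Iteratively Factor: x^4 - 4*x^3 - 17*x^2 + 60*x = (x - 5)*(x^3 + x^2 - 12*x) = (x - 5)*(x + 4)*(x^2 - 3*x) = x*(x - 5)*(x + 4)*(x - 3)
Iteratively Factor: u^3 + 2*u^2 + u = (u)*(u^2 + 2*u + 1) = u*(u + 1)*(u + 1)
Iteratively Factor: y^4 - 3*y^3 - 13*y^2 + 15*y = (y + 3)*(y^3 - 6*y^2 + 5*y) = y*(y + 3)*(y^2 - 6*y + 5) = y*(y - 5)*(y + 3)*(y - 1)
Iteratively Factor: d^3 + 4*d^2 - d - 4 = (d - 1)*(d^2 + 5*d + 4) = (d - 1)*(d + 1)*(d + 4)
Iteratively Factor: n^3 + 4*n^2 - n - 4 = (n + 1)*(n^2 + 3*n - 4) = (n - 1)*(n + 1)*(n + 4)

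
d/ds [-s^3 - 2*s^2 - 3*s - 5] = -3*s^2 - 4*s - 3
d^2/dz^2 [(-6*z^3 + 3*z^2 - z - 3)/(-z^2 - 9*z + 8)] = 2*(562*z^3 - 1359*z^2 + 1257*z + 147)/(z^6 + 27*z^5 + 219*z^4 + 297*z^3 - 1752*z^2 + 1728*z - 512)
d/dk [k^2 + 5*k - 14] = 2*k + 5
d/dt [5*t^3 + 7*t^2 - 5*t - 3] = 15*t^2 + 14*t - 5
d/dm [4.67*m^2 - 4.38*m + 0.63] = 9.34*m - 4.38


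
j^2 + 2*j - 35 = (j - 5)*(j + 7)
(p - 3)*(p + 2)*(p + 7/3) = p^3 + 4*p^2/3 - 25*p/3 - 14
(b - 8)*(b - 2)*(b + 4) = b^3 - 6*b^2 - 24*b + 64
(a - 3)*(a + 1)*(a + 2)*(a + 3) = a^4 + 3*a^3 - 7*a^2 - 27*a - 18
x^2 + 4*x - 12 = (x - 2)*(x + 6)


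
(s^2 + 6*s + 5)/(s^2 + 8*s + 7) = (s + 5)/(s + 7)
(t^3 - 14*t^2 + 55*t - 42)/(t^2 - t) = t - 13 + 42/t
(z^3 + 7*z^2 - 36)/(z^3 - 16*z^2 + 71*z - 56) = (z^3 + 7*z^2 - 36)/(z^3 - 16*z^2 + 71*z - 56)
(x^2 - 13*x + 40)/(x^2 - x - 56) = (x - 5)/(x + 7)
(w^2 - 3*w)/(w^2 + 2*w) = (w - 3)/(w + 2)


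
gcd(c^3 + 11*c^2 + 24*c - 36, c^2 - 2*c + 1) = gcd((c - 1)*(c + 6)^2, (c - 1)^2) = c - 1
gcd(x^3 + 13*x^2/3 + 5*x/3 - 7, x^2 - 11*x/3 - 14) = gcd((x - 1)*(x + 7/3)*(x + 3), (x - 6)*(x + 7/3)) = x + 7/3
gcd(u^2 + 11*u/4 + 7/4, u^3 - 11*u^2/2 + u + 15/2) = u + 1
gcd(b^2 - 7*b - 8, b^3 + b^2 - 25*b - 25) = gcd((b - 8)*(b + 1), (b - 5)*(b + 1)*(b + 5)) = b + 1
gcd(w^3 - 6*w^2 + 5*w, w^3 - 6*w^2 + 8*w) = w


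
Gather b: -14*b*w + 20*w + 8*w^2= -14*b*w + 8*w^2 + 20*w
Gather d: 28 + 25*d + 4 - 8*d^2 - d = -8*d^2 + 24*d + 32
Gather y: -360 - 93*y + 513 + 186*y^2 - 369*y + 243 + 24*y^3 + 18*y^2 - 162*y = 24*y^3 + 204*y^2 - 624*y + 396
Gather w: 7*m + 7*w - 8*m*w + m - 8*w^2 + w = 8*m - 8*w^2 + w*(8 - 8*m)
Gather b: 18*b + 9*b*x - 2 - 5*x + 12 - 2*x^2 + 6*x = b*(9*x + 18) - 2*x^2 + x + 10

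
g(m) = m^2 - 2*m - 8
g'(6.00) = 10.00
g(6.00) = 16.00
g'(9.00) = 16.00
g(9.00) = 55.00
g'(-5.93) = -13.86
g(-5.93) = 39.02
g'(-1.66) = -5.32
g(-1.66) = -1.92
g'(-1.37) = -4.74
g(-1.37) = -3.38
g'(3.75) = 5.50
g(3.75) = -1.44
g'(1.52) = 1.04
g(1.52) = -8.73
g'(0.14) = -1.72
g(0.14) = -8.26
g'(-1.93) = -5.86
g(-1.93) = -0.42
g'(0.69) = -0.62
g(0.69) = -8.90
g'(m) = 2*m - 2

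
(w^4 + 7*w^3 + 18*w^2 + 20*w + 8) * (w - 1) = w^5 + 6*w^4 + 11*w^3 + 2*w^2 - 12*w - 8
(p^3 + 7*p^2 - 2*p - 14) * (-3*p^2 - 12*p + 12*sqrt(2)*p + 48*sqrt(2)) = -3*p^5 - 33*p^4 + 12*sqrt(2)*p^4 - 78*p^3 + 132*sqrt(2)*p^3 + 66*p^2 + 312*sqrt(2)*p^2 - 264*sqrt(2)*p + 168*p - 672*sqrt(2)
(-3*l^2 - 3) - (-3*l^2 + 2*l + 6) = -2*l - 9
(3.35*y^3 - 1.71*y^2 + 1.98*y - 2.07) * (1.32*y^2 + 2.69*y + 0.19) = 4.422*y^5 + 6.7543*y^4 - 1.3498*y^3 + 2.2689*y^2 - 5.1921*y - 0.3933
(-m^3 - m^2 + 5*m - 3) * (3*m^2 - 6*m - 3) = -3*m^5 + 3*m^4 + 24*m^3 - 36*m^2 + 3*m + 9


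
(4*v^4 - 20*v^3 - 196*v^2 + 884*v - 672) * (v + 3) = 4*v^5 - 8*v^4 - 256*v^3 + 296*v^2 + 1980*v - 2016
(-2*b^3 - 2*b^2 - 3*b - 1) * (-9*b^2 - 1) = 18*b^5 + 18*b^4 + 29*b^3 + 11*b^2 + 3*b + 1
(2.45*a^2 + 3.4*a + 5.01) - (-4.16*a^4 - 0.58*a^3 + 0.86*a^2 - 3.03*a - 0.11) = 4.16*a^4 + 0.58*a^3 + 1.59*a^2 + 6.43*a + 5.12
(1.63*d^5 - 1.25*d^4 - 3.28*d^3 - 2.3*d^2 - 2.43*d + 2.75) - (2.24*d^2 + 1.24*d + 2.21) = 1.63*d^5 - 1.25*d^4 - 3.28*d^3 - 4.54*d^2 - 3.67*d + 0.54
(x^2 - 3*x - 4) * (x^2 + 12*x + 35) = x^4 + 9*x^3 - 5*x^2 - 153*x - 140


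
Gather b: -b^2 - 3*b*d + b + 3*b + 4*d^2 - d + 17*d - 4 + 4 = -b^2 + b*(4 - 3*d) + 4*d^2 + 16*d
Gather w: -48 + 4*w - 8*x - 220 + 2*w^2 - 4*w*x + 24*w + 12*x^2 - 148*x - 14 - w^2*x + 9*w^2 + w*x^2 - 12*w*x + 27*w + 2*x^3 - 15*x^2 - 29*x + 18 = w^2*(11 - x) + w*(x^2 - 16*x + 55) + 2*x^3 - 3*x^2 - 185*x - 264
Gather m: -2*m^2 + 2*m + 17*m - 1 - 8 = -2*m^2 + 19*m - 9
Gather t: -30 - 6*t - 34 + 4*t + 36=-2*t - 28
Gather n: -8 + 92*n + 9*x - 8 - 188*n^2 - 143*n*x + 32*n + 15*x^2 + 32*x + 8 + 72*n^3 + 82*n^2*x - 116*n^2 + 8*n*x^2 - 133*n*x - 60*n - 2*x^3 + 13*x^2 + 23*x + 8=72*n^3 + n^2*(82*x - 304) + n*(8*x^2 - 276*x + 64) - 2*x^3 + 28*x^2 + 64*x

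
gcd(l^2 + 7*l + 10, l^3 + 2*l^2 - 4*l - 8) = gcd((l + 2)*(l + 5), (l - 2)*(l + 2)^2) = l + 2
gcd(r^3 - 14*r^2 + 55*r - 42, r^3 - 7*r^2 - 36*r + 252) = r^2 - 13*r + 42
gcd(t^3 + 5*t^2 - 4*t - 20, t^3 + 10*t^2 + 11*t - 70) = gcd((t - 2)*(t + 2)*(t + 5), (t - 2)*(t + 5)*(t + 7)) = t^2 + 3*t - 10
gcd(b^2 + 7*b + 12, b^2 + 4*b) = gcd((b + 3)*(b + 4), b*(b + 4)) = b + 4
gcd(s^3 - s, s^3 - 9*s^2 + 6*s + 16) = s + 1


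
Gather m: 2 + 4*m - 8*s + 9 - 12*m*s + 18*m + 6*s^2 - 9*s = m*(22 - 12*s) + 6*s^2 - 17*s + 11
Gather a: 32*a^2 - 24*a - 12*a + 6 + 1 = 32*a^2 - 36*a + 7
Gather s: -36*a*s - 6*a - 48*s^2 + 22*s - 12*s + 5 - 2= -6*a - 48*s^2 + s*(10 - 36*a) + 3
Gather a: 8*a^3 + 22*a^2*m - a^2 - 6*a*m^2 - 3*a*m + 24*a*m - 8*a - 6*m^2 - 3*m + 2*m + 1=8*a^3 + a^2*(22*m - 1) + a*(-6*m^2 + 21*m - 8) - 6*m^2 - m + 1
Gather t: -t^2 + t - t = -t^2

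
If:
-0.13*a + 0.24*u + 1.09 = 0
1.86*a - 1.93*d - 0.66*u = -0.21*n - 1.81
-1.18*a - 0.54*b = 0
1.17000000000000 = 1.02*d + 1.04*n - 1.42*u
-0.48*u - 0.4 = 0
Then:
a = 6.85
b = -14.96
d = 7.07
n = -6.94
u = -0.83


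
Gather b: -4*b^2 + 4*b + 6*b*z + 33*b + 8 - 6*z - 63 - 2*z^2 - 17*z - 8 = -4*b^2 + b*(6*z + 37) - 2*z^2 - 23*z - 63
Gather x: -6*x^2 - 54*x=-6*x^2 - 54*x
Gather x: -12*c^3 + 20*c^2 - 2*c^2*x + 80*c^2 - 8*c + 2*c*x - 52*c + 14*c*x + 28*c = -12*c^3 + 100*c^2 - 32*c + x*(-2*c^2 + 16*c)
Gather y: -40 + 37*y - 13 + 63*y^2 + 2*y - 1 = 63*y^2 + 39*y - 54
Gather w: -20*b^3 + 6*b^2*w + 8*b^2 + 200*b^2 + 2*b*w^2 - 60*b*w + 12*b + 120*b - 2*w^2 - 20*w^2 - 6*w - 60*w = -20*b^3 + 208*b^2 + 132*b + w^2*(2*b - 22) + w*(6*b^2 - 60*b - 66)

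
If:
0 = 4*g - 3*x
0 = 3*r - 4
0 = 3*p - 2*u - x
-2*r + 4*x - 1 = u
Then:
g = 3*x/4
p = 3*x - 22/9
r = 4/3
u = 4*x - 11/3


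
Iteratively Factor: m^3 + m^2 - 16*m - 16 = (m + 1)*(m^2 - 16) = (m + 1)*(m + 4)*(m - 4)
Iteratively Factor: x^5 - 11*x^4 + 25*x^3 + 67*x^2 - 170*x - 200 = (x + 2)*(x^4 - 13*x^3 + 51*x^2 - 35*x - 100) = (x + 1)*(x + 2)*(x^3 - 14*x^2 + 65*x - 100) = (x - 5)*(x + 1)*(x + 2)*(x^2 - 9*x + 20) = (x - 5)*(x - 4)*(x + 1)*(x + 2)*(x - 5)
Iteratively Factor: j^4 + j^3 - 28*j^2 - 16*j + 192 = (j + 4)*(j^3 - 3*j^2 - 16*j + 48) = (j - 3)*(j + 4)*(j^2 - 16) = (j - 4)*(j - 3)*(j + 4)*(j + 4)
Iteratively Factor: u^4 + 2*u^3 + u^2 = (u)*(u^3 + 2*u^2 + u) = u*(u + 1)*(u^2 + u) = u^2*(u + 1)*(u + 1)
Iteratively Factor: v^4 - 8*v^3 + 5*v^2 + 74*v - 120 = (v - 5)*(v^3 - 3*v^2 - 10*v + 24) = (v - 5)*(v - 2)*(v^2 - v - 12) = (v - 5)*(v - 2)*(v + 3)*(v - 4)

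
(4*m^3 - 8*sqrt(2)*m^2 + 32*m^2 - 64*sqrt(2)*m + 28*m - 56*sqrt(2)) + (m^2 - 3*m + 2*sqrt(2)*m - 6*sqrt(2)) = 4*m^3 - 8*sqrt(2)*m^2 + 33*m^2 - 62*sqrt(2)*m + 25*m - 62*sqrt(2)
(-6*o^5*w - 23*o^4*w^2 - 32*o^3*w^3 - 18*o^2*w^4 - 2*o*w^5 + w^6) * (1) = -6*o^5*w - 23*o^4*w^2 - 32*o^3*w^3 - 18*o^2*w^4 - 2*o*w^5 + w^6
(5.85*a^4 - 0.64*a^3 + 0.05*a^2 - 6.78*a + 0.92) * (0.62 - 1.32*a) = -7.722*a^5 + 4.4718*a^4 - 0.4628*a^3 + 8.9806*a^2 - 5.418*a + 0.5704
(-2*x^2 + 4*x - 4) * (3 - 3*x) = 6*x^3 - 18*x^2 + 24*x - 12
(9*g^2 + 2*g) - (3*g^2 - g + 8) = 6*g^2 + 3*g - 8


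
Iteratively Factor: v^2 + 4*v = (v)*(v + 4)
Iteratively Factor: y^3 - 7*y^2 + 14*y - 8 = (y - 4)*(y^2 - 3*y + 2) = (y - 4)*(y - 1)*(y - 2)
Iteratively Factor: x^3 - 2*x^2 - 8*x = (x)*(x^2 - 2*x - 8) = x*(x + 2)*(x - 4)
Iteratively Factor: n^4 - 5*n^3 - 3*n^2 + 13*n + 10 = (n + 1)*(n^3 - 6*n^2 + 3*n + 10) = (n + 1)^2*(n^2 - 7*n + 10) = (n - 5)*(n + 1)^2*(n - 2)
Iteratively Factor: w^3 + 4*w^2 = (w)*(w^2 + 4*w) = w^2*(w + 4)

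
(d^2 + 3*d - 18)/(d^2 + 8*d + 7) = (d^2 + 3*d - 18)/(d^2 + 8*d + 7)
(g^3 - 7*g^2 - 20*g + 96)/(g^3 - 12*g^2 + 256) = (g - 3)/(g - 8)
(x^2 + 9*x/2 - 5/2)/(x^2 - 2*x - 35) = (x - 1/2)/(x - 7)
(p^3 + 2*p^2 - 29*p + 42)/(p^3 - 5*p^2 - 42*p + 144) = (p^2 + 5*p - 14)/(p^2 - 2*p - 48)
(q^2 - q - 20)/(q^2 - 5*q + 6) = (q^2 - q - 20)/(q^2 - 5*q + 6)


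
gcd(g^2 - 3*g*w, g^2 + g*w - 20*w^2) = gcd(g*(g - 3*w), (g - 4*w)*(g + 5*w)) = 1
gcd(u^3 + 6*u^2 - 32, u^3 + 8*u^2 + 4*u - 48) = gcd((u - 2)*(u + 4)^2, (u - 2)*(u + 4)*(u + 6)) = u^2 + 2*u - 8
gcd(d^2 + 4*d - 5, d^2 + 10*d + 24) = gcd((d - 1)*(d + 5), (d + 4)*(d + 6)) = 1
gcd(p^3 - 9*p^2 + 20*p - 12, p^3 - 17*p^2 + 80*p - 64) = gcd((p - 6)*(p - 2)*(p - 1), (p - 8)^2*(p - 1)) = p - 1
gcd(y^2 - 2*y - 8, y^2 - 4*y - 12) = y + 2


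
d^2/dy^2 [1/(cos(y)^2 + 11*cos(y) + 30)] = (-4*sin(y)^4 + 3*sin(y)^2 + 1485*cos(y)/4 - 33*cos(3*y)/4 + 183)/((cos(y) + 5)^3*(cos(y) + 6)^3)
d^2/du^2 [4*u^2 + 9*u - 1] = 8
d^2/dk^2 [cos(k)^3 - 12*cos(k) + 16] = 9*(sin(k)^2 + 1)*cos(k)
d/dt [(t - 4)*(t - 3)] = 2*t - 7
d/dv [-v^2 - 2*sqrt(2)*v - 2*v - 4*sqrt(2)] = -2*v - 2*sqrt(2) - 2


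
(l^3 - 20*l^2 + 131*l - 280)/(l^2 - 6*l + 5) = (l^2 - 15*l + 56)/(l - 1)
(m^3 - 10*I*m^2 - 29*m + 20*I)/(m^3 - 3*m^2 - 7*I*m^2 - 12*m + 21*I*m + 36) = (m^2 - 6*I*m - 5)/(m^2 - 3*m*(1 + I) + 9*I)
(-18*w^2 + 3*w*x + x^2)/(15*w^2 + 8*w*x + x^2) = (-18*w^2 + 3*w*x + x^2)/(15*w^2 + 8*w*x + x^2)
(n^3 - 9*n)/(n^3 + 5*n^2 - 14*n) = (n^2 - 9)/(n^2 + 5*n - 14)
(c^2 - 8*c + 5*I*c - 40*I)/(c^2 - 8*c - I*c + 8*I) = (c + 5*I)/(c - I)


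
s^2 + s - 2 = (s - 1)*(s + 2)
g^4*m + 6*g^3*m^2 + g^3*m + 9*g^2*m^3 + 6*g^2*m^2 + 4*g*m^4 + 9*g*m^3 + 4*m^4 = (g + m)^2*(g + 4*m)*(g*m + m)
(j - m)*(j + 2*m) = j^2 + j*m - 2*m^2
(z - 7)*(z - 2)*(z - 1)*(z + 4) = z^4 - 6*z^3 - 17*z^2 + 78*z - 56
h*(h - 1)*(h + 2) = h^3 + h^2 - 2*h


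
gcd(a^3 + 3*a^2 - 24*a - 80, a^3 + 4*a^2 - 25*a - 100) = a^2 - a - 20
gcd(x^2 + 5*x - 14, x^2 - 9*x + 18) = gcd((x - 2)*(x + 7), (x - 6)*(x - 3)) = 1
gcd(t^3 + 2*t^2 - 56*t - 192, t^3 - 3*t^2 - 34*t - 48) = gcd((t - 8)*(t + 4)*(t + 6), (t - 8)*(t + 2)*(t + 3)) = t - 8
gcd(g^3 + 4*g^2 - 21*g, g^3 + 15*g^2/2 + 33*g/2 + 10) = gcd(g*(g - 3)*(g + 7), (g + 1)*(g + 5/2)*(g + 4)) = 1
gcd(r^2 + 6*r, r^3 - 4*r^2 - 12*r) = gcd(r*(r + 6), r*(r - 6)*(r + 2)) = r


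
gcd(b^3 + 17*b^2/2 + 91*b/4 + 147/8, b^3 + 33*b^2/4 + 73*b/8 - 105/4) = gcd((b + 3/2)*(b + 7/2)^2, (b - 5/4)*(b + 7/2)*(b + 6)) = b + 7/2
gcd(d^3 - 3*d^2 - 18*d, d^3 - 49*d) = d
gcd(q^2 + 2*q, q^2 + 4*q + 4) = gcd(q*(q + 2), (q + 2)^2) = q + 2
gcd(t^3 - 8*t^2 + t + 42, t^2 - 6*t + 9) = t - 3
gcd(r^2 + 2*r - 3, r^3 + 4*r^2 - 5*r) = r - 1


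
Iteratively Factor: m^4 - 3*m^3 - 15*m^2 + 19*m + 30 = (m - 2)*(m^3 - m^2 - 17*m - 15) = (m - 2)*(m + 1)*(m^2 - 2*m - 15) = (m - 5)*(m - 2)*(m + 1)*(m + 3)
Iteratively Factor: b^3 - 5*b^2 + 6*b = (b - 3)*(b^2 - 2*b) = (b - 3)*(b - 2)*(b)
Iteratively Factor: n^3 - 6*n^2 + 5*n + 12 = (n - 3)*(n^2 - 3*n - 4) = (n - 4)*(n - 3)*(n + 1)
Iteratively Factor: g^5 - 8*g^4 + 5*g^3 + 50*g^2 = (g)*(g^4 - 8*g^3 + 5*g^2 + 50*g) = g*(g - 5)*(g^3 - 3*g^2 - 10*g) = g^2*(g - 5)*(g^2 - 3*g - 10) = g^2*(g - 5)^2*(g + 2)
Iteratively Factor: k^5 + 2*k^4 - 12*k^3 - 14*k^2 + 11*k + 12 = (k + 1)*(k^4 + k^3 - 13*k^2 - k + 12) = (k - 1)*(k + 1)*(k^3 + 2*k^2 - 11*k - 12) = (k - 3)*(k - 1)*(k + 1)*(k^2 + 5*k + 4) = (k - 3)*(k - 1)*(k + 1)^2*(k + 4)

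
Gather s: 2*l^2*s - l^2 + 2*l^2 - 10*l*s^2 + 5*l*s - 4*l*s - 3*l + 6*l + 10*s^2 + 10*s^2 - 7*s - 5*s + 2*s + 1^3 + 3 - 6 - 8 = l^2 + 3*l + s^2*(20 - 10*l) + s*(2*l^2 + l - 10) - 10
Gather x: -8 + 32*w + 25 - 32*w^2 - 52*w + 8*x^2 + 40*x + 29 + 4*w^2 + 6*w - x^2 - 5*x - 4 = -28*w^2 - 14*w + 7*x^2 + 35*x + 42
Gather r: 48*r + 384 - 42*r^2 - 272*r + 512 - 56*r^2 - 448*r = -98*r^2 - 672*r + 896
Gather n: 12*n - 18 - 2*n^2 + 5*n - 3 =-2*n^2 + 17*n - 21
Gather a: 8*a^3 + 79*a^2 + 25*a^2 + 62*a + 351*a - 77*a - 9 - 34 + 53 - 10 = 8*a^3 + 104*a^2 + 336*a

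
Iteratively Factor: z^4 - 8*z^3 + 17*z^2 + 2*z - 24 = (z - 4)*(z^3 - 4*z^2 + z + 6) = (z - 4)*(z - 3)*(z^2 - z - 2) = (z - 4)*(z - 3)*(z - 2)*(z + 1)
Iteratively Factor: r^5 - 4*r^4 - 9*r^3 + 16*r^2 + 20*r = (r + 2)*(r^4 - 6*r^3 + 3*r^2 + 10*r) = r*(r + 2)*(r^3 - 6*r^2 + 3*r + 10) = r*(r - 2)*(r + 2)*(r^2 - 4*r - 5) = r*(r - 2)*(r + 1)*(r + 2)*(r - 5)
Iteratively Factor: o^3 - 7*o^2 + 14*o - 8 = (o - 2)*(o^2 - 5*o + 4) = (o - 4)*(o - 2)*(o - 1)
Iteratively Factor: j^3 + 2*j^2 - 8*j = (j)*(j^2 + 2*j - 8) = j*(j - 2)*(j + 4)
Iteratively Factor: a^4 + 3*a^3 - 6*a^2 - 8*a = (a + 1)*(a^3 + 2*a^2 - 8*a) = a*(a + 1)*(a^2 + 2*a - 8) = a*(a - 2)*(a + 1)*(a + 4)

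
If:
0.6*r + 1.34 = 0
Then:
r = -2.23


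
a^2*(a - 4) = a^3 - 4*a^2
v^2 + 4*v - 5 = (v - 1)*(v + 5)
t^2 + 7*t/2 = t*(t + 7/2)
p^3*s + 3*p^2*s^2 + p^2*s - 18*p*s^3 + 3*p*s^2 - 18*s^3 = (p - 3*s)*(p + 6*s)*(p*s + s)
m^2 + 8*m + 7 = (m + 1)*(m + 7)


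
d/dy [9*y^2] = 18*y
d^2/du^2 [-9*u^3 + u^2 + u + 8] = 2 - 54*u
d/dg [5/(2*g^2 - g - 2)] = 5*(1 - 4*g)/(-2*g^2 + g + 2)^2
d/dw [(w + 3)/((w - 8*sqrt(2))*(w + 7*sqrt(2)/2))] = (-2*w^2 - 12*w - 112 + 27*sqrt(2))/(2*w^4 - 18*sqrt(2)*w^3 - 143*w^2 + 1008*sqrt(2)*w + 6272)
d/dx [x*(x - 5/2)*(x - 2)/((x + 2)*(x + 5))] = (x^4 + 14*x^3 - 13*x^2/2 - 90*x + 50)/(x^4 + 14*x^3 + 69*x^2 + 140*x + 100)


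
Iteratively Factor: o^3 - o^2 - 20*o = (o)*(o^2 - o - 20) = o*(o - 5)*(o + 4)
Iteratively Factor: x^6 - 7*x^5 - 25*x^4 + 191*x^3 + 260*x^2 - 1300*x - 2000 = (x + 2)*(x^5 - 9*x^4 - 7*x^3 + 205*x^2 - 150*x - 1000) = (x - 5)*(x + 2)*(x^4 - 4*x^3 - 27*x^2 + 70*x + 200) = (x - 5)*(x + 2)*(x + 4)*(x^3 - 8*x^2 + 5*x + 50) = (x - 5)*(x + 2)^2*(x + 4)*(x^2 - 10*x + 25) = (x - 5)^2*(x + 2)^2*(x + 4)*(x - 5)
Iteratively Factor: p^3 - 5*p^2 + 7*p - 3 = (p - 3)*(p^2 - 2*p + 1) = (p - 3)*(p - 1)*(p - 1)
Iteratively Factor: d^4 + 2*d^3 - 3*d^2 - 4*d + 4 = (d + 2)*(d^3 - 3*d + 2) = (d - 1)*(d + 2)*(d^2 + d - 2) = (d - 1)^2*(d + 2)*(d + 2)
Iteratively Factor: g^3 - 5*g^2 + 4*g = (g - 4)*(g^2 - g) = (g - 4)*(g - 1)*(g)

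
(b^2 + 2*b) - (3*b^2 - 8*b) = -2*b^2 + 10*b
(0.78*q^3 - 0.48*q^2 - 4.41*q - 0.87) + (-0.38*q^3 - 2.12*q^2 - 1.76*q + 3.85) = 0.4*q^3 - 2.6*q^2 - 6.17*q + 2.98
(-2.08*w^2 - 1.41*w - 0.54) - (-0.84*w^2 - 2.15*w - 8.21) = -1.24*w^2 + 0.74*w + 7.67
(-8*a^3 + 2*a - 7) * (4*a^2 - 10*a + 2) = -32*a^5 + 80*a^4 - 8*a^3 - 48*a^2 + 74*a - 14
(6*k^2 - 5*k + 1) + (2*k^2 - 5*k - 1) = 8*k^2 - 10*k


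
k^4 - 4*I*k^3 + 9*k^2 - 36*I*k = k*(k - 4*I)*(k - 3*I)*(k + 3*I)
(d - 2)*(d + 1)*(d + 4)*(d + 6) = d^4 + 9*d^3 + 12*d^2 - 44*d - 48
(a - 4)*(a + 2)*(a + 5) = a^3 + 3*a^2 - 18*a - 40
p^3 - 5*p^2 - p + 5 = (p - 5)*(p - 1)*(p + 1)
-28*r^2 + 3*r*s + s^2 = (-4*r + s)*(7*r + s)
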